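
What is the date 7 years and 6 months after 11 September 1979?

Adding 7 years and 6 months from September 11, 1979.
+7 years → 1986; month 9 + 6 = 15, which is month 3 of year 1987 → March 1987.
Day 11 is valid in March, giving March 11, 1987.

March 11, 1987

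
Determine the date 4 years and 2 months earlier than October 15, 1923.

August 15, 1919

Going back 4 years and 2 months from October 15, 1923.
-4 years → 1919; month 10 − 2 = 8 → August 1919.
Day 15 is valid in August, giving August 15, 1919.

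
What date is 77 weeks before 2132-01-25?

August 4, 2130

Subtracting 77 weeks = 539 days from January 25, 2132.
Going back 25 days from January 25, 2132 reaches the end of the previous month; 539 − 25 = 514 left.
December 2131 has 31 days: 514 − 31 = 483 left.
November 2131 has 30 days: 483 − 30 = 453 left.
October 2131 has 31 days: 453 − 31 = 422 left.
September 2131 has 30 days: 422 − 30 = 392 left.
August 2131 has 31 days: 392 − 31 = 361 left.
July 2131 has 31 days: 361 − 31 = 330 left.
June 2131 has 30 days: 330 − 30 = 300 left.
May 2131 has 31 days: 300 − 31 = 269 left.
April 2131 has 30 days: 269 − 30 = 239 left.
March 2131 has 31 days: 239 − 31 = 208 left.
February 2131 has 28 days (2131 is not a leap year): 208 − 28 = 180 left.
January 2131 has 31 days: 180 − 31 = 149 left.
December 2130 has 31 days: 149 − 31 = 118 left.
November 2130 has 30 days: 118 − 30 = 88 left.
October 2130 has 31 days: 88 − 31 = 57 left.
September 2130 has 30 days: 57 − 30 = 27 left.
August 2130 has 31 days; 31 − 27 = 4 → August 4, 2130.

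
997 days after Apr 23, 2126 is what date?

Adding 997 days from April 23, 2126.
April has 30 days, so 30 − 23 = 7 days remain after April 23, 2126; 997 − 7 = 990 left.
May 2126 has 31 days: 990 − 31 = 959 left.
June 2126 has 30 days: 959 − 30 = 929 left.
July 2126 has 31 days: 929 − 31 = 898 left.
August 2126 has 31 days: 898 − 31 = 867 left.
September 2126 has 30 days: 867 − 30 = 837 left.
October 2126 has 31 days: 837 − 31 = 806 left.
November 2126 has 30 days: 806 − 30 = 776 left.
December 2126 has 31 days: 776 − 31 = 745 left.
January 2127 has 31 days: 745 − 31 = 714 left.
February 2127 has 28 days (2127 is not a leap year): 714 − 28 = 686 left.
March 2127 has 31 days: 686 − 31 = 655 left.
April 2127 has 30 days: 655 − 30 = 625 left.
May 2127 has 31 days: 625 − 31 = 594 left.
June 2127 has 30 days: 594 − 30 = 564 left.
July 2127 has 31 days: 564 − 31 = 533 left.
August 2127 has 31 days: 533 − 31 = 502 left.
September 2127 has 30 days: 502 − 30 = 472 left.
October 2127 has 31 days: 472 − 31 = 441 left.
November 2127 has 30 days: 441 − 30 = 411 left.
December 2127 has 31 days: 411 − 31 = 380 left.
January 2128 has 31 days: 380 − 31 = 349 left.
February 2128 has 29 days (2128 is a leap year): 349 − 29 = 320 left.
March 2128 has 31 days: 320 − 31 = 289 left.
April 2128 has 30 days: 289 − 30 = 259 left.
May 2128 has 31 days: 259 − 31 = 228 left.
June 2128 has 30 days: 228 − 30 = 198 left.
July 2128 has 31 days: 198 − 31 = 167 left.
August 2128 has 31 days: 167 − 31 = 136 left.
September 2128 has 30 days: 136 − 30 = 106 left.
October 2128 has 31 days: 106 − 31 = 75 left.
November 2128 has 30 days: 75 − 30 = 45 left.
December 2128 has 31 days: 45 − 31 = 14 left.
14 days into January 2129 → January 14, 2129.

January 14, 2129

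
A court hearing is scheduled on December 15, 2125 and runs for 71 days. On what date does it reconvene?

Adding 71 days from December 15, 2125.
December has 31 days, so 31 − 15 = 16 days remain after December 15, 2125; 71 − 16 = 55 left.
January 2126 has 31 days: 55 − 31 = 24 left.
24 days into February 2126 → February 24, 2126.

February 24, 2126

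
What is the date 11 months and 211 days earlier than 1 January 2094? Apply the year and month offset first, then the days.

Going back 11 months and 211 days from January 1, 2094: first the month/year part, then the days.
month 1 − 11 = -10, which is month 2 of year 2093 → February 2093.
Day 1 is valid in February, giving February 1, 2093.
Now subtract 211 days from February 1, 2093.
Going back 1 day from February 1, 2093 reaches the end of the previous month; 211 − 1 = 210 left.
January 2093 has 31 days: 210 − 31 = 179 left.
December 2092 has 31 days: 179 − 31 = 148 left.
November 2092 has 30 days: 148 − 30 = 118 left.
October 2092 has 31 days: 118 − 31 = 87 left.
September 2092 has 30 days: 87 − 30 = 57 left.
August 2092 has 31 days: 57 − 31 = 26 left.
July 2092 has 31 days; 31 − 26 = 5 → July 5, 2092.

July 5, 2092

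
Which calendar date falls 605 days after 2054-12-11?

August 7, 2056

Adding 605 days from December 11, 2054.
December has 31 days, so 31 − 11 = 20 days remain after December 11, 2054; 605 − 20 = 585 left.
January 2055 has 31 days: 585 − 31 = 554 left.
February 2055 has 28 days (2055 is not a leap year): 554 − 28 = 526 left.
March 2055 has 31 days: 526 − 31 = 495 left.
April 2055 has 30 days: 495 − 30 = 465 left.
May 2055 has 31 days: 465 − 31 = 434 left.
June 2055 has 30 days: 434 − 30 = 404 left.
July 2055 has 31 days: 404 − 31 = 373 left.
August 2055 has 31 days: 373 − 31 = 342 left.
September 2055 has 30 days: 342 − 30 = 312 left.
October 2055 has 31 days: 312 − 31 = 281 left.
November 2055 has 30 days: 281 − 30 = 251 left.
December 2055 has 31 days: 251 − 31 = 220 left.
January 2056 has 31 days: 220 − 31 = 189 left.
February 2056 has 29 days (2056 is a leap year): 189 − 29 = 160 left.
March 2056 has 31 days: 160 − 31 = 129 left.
April 2056 has 30 days: 129 − 30 = 99 left.
May 2056 has 31 days: 99 − 31 = 68 left.
June 2056 has 30 days: 68 − 30 = 38 left.
July 2056 has 31 days: 38 − 31 = 7 left.
7 days into August 2056 → August 7, 2056.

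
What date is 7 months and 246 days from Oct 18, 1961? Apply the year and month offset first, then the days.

January 19, 1963

Counting forward 7 months and 246 days from October 18, 1961: first the month/year part, then the days.
month 10 + 7 = 17, which is month 5 of year 1962 → May 1962.
Day 18 is valid in May, giving May 18, 1962.
Now add 246 days from May 18, 1962.
May has 31 days, so 31 − 18 = 13 days remain after May 18, 1962; 246 − 13 = 233 left.
June 1962 has 30 days: 233 − 30 = 203 left.
July 1962 has 31 days: 203 − 31 = 172 left.
August 1962 has 31 days: 172 − 31 = 141 left.
September 1962 has 30 days: 141 − 30 = 111 left.
October 1962 has 31 days: 111 − 31 = 80 left.
November 1962 has 30 days: 80 − 30 = 50 left.
December 1962 has 31 days: 50 − 31 = 19 left.
19 days into January 1963 → January 19, 1963.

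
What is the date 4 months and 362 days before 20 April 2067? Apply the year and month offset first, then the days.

Subtracting 4 months and 362 days from April 20, 2067: first the month/year part, then the days.
month 4 − 4 = 0, which is month 12 of year 2066 → December 2066.
Day 20 is valid in December, giving December 20, 2066.
Now subtract 362 days from December 20, 2066.
Going back 20 days from December 20, 2066 reaches the end of the previous month; 362 − 20 = 342 left.
November 2066 has 30 days: 342 − 30 = 312 left.
October 2066 has 31 days: 312 − 31 = 281 left.
September 2066 has 30 days: 281 − 30 = 251 left.
August 2066 has 31 days: 251 − 31 = 220 left.
July 2066 has 31 days: 220 − 31 = 189 left.
June 2066 has 30 days: 189 − 30 = 159 left.
May 2066 has 31 days: 159 − 31 = 128 left.
April 2066 has 30 days: 128 − 30 = 98 left.
March 2066 has 31 days: 98 − 31 = 67 left.
February 2066 has 28 days (2066 is not a leap year): 67 − 28 = 39 left.
January 2066 has 31 days: 39 − 31 = 8 left.
December 2065 has 31 days; 31 − 8 = 23 → December 23, 2065.

December 23, 2065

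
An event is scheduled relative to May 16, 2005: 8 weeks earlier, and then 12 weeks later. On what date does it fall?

Subtracting 8 weeks (= 56 days) from May 16, 2005:
Going back 16 days from May 16, 2005 reaches the end of the previous month; 56 − 16 = 40 left.
April 2005 has 30 days: 40 − 30 = 10 left.
March 2005 has 31 days; 31 − 10 = 21 → March 21, 2005.
Adding 12 weeks (= 84 days) from March 21, 2005:
March has 31 days, so 31 − 21 = 10 days remain after March 21, 2005; 84 − 10 = 74 left.
April 2005 has 30 days: 74 − 30 = 44 left.
May 2005 has 31 days: 44 − 31 = 13 left.
13 days into June 2005 → June 13, 2005.

June 13, 2005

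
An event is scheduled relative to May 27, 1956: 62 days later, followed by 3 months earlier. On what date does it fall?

April 28, 1956

Advancing 62 days from May 27, 1956:
May has 31 days, so 31 − 27 = 4 days remain after May 27, 1956; 62 − 4 = 58 left.
June 1956 has 30 days: 58 − 30 = 28 left.
28 days into July 1956 → July 28, 1956.
Going back 3 months from July 28, 1956:
month 7 − 3 = 4 → April 1956.
Day 28 is valid in April, giving April 28, 1956.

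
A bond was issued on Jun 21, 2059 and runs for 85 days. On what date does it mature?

September 14, 2059

Advancing 85 days from June 21, 2059.
June has 30 days, so 30 − 21 = 9 days remain after June 21, 2059; 85 − 9 = 76 left.
July 2059 has 31 days: 76 − 31 = 45 left.
August 2059 has 31 days: 45 − 31 = 14 left.
14 days into September 2059 → September 14, 2059.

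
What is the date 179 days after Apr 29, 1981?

October 25, 1981

Advancing 179 days from April 29, 1981.
April has 30 days, so 30 − 29 = 1 day remains after April 29, 1981; 179 − 1 = 178 left.
May 1981 has 31 days: 178 − 31 = 147 left.
June 1981 has 30 days: 147 − 30 = 117 left.
July 1981 has 31 days: 117 − 31 = 86 left.
August 1981 has 31 days: 86 − 31 = 55 left.
September 1981 has 30 days: 55 − 30 = 25 left.
25 days into October 1981 → October 25, 1981.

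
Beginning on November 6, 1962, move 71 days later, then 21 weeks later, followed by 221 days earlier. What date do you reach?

Counting forward 71 days from November 6, 1962:
November has 30 days, so 30 − 6 = 24 days remain after November 6, 1962; 71 − 24 = 47 left.
December 1962 has 31 days: 47 − 31 = 16 left.
16 days into January 1963 → January 16, 1963.
Counting forward 21 weeks (= 147 days) from January 16, 1963:
January has 31 days, so 31 − 16 = 15 days remain after January 16, 1963; 147 − 15 = 132 left.
February 1963 has 28 days (1963 is not a leap year): 132 − 28 = 104 left.
March 1963 has 31 days: 104 − 31 = 73 left.
April 1963 has 30 days: 73 − 30 = 43 left.
May 1963 has 31 days: 43 − 31 = 12 left.
12 days into June 1963 → June 12, 1963.
Subtracting 221 days from June 12, 1963:
Going back 12 days from June 12, 1963 reaches the end of the previous month; 221 − 12 = 209 left.
May 1963 has 31 days: 209 − 31 = 178 left.
April 1963 has 30 days: 178 − 30 = 148 left.
March 1963 has 31 days: 148 − 31 = 117 left.
February 1963 has 28 days (1963 is not a leap year): 117 − 28 = 89 left.
January 1963 has 31 days: 89 − 31 = 58 left.
December 1962 has 31 days: 58 − 31 = 27 left.
November 1962 has 30 days; 30 − 27 = 3 → November 3, 1962.

November 3, 1962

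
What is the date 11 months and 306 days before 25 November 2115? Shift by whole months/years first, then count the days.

Counting back 11 months and 306 days from November 25, 2115: first the month/year part, then the days.
month 11 − 11 = 0, which is month 12 of year 2114 → December 2114.
Day 25 is valid in December, giving December 25, 2114.
Now subtract 306 days from December 25, 2114.
Going back 25 days from December 25, 2114 reaches the end of the previous month; 306 − 25 = 281 left.
November 2114 has 30 days: 281 − 30 = 251 left.
October 2114 has 31 days: 251 − 31 = 220 left.
September 2114 has 30 days: 220 − 30 = 190 left.
August 2114 has 31 days: 190 − 31 = 159 left.
July 2114 has 31 days: 159 − 31 = 128 left.
June 2114 has 30 days: 128 − 30 = 98 left.
May 2114 has 31 days: 98 − 31 = 67 left.
April 2114 has 30 days: 67 − 30 = 37 left.
March 2114 has 31 days: 37 − 31 = 6 left.
February 2114 has 28 days; 28 − 6 = 22 → February 22, 2114.

February 22, 2114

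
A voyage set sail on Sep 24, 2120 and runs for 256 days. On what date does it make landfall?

Adding 256 days from September 24, 2120.
September has 30 days, so 30 − 24 = 6 days remain after September 24, 2120; 256 − 6 = 250 left.
October 2120 has 31 days: 250 − 31 = 219 left.
November 2120 has 30 days: 219 − 30 = 189 left.
December 2120 has 31 days: 189 − 31 = 158 left.
January 2121 has 31 days: 158 − 31 = 127 left.
February 2121 has 28 days (2121 is not a leap year): 127 − 28 = 99 left.
March 2121 has 31 days: 99 − 31 = 68 left.
April 2121 has 30 days: 68 − 30 = 38 left.
May 2121 has 31 days: 38 − 31 = 7 left.
7 days into June 2121 → June 7, 2121.

June 7, 2121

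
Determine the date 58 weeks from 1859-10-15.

November 24, 1860

Counting forward 58 weeks = 406 days from October 15, 1859.
October has 31 days, so 31 − 15 = 16 days remain after October 15, 1859; 406 − 16 = 390 left.
November 1859 has 30 days: 390 − 30 = 360 left.
December 1859 has 31 days: 360 − 31 = 329 left.
January 1860 has 31 days: 329 − 31 = 298 left.
February 1860 has 29 days (1860 is a leap year): 298 − 29 = 269 left.
March 1860 has 31 days: 269 − 31 = 238 left.
April 1860 has 30 days: 238 − 30 = 208 left.
May 1860 has 31 days: 208 − 31 = 177 left.
June 1860 has 30 days: 177 − 30 = 147 left.
July 1860 has 31 days: 147 − 31 = 116 left.
August 1860 has 31 days: 116 − 31 = 85 left.
September 1860 has 30 days: 85 − 30 = 55 left.
October 1860 has 31 days: 55 − 31 = 24 left.
24 days into November 1860 → November 24, 1860.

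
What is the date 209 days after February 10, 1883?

Adding 209 days from February 10, 1883.
February has 28 days, so 28 − 10 = 18 days remain after February 10, 1883; 209 − 18 = 191 left.
March 1883 has 31 days: 191 − 31 = 160 left.
April 1883 has 30 days: 160 − 30 = 130 left.
May 1883 has 31 days: 130 − 31 = 99 left.
June 1883 has 30 days: 99 − 30 = 69 left.
July 1883 has 31 days: 69 − 31 = 38 left.
August 1883 has 31 days: 38 − 31 = 7 left.
7 days into September 1883 → September 7, 1883.

September 7, 1883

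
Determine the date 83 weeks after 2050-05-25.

December 27, 2051

Adding 83 weeks = 581 days from May 25, 2050.
May has 31 days, so 31 − 25 = 6 days remain after May 25, 2050; 581 − 6 = 575 left.
June 2050 has 30 days: 575 − 30 = 545 left.
July 2050 has 31 days: 545 − 31 = 514 left.
August 2050 has 31 days: 514 − 31 = 483 left.
September 2050 has 30 days: 483 − 30 = 453 left.
October 2050 has 31 days: 453 − 31 = 422 left.
November 2050 has 30 days: 422 − 30 = 392 left.
December 2050 has 31 days: 392 − 31 = 361 left.
January 2051 has 31 days: 361 − 31 = 330 left.
February 2051 has 28 days (2051 is not a leap year): 330 − 28 = 302 left.
March 2051 has 31 days: 302 − 31 = 271 left.
April 2051 has 30 days: 271 − 30 = 241 left.
May 2051 has 31 days: 241 − 31 = 210 left.
June 2051 has 30 days: 210 − 30 = 180 left.
July 2051 has 31 days: 180 − 31 = 149 left.
August 2051 has 31 days: 149 − 31 = 118 left.
September 2051 has 30 days: 118 − 30 = 88 left.
October 2051 has 31 days: 88 − 31 = 57 left.
November 2051 has 30 days: 57 − 30 = 27 left.
27 days into December 2051 → December 27, 2051.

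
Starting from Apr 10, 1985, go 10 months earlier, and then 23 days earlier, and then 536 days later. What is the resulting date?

November 5, 1985

Counting back 10 months from April 10, 1985:
month 4 − 10 = -6, which is month 6 of year 1984 → June 1984.
Day 10 is valid in June, giving June 10, 1984.
Going back 23 days from June 10, 1984:
Going back 10 days from June 10, 1984 reaches the end of the previous month; 23 − 10 = 13 left.
May 1984 has 31 days; 31 − 13 = 18 → May 18, 1984.
Counting forward 536 days from May 18, 1984:
May has 31 days, so 31 − 18 = 13 days remain after May 18, 1984; 536 − 13 = 523 left.
June 1984 has 30 days: 523 − 30 = 493 left.
July 1984 has 31 days: 493 − 31 = 462 left.
August 1984 has 31 days: 462 − 31 = 431 left.
September 1984 has 30 days: 431 − 30 = 401 left.
October 1984 has 31 days: 401 − 31 = 370 left.
November 1984 has 30 days: 370 − 30 = 340 left.
December 1984 has 31 days: 340 − 31 = 309 left.
January 1985 has 31 days: 309 − 31 = 278 left.
February 1985 has 28 days (1985 is not a leap year): 278 − 28 = 250 left.
March 1985 has 31 days: 250 − 31 = 219 left.
April 1985 has 30 days: 219 − 30 = 189 left.
May 1985 has 31 days: 189 − 31 = 158 left.
June 1985 has 30 days: 158 − 30 = 128 left.
July 1985 has 31 days: 128 − 31 = 97 left.
August 1985 has 31 days: 97 − 31 = 66 left.
September 1985 has 30 days: 66 − 30 = 36 left.
October 1985 has 31 days: 36 − 31 = 5 left.
5 days into November 1985 → November 5, 1985.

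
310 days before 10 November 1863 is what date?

Counting back 310 days from November 10, 1863.
Going back 10 days from November 10, 1863 reaches the end of the previous month; 310 − 10 = 300 left.
October 1863 has 31 days: 300 − 31 = 269 left.
September 1863 has 30 days: 269 − 30 = 239 left.
August 1863 has 31 days: 239 − 31 = 208 left.
July 1863 has 31 days: 208 − 31 = 177 left.
June 1863 has 30 days: 177 − 30 = 147 left.
May 1863 has 31 days: 147 − 31 = 116 left.
April 1863 has 30 days: 116 − 30 = 86 left.
March 1863 has 31 days: 86 − 31 = 55 left.
February 1863 has 28 days (1863 is not a leap year): 55 − 28 = 27 left.
January 1863 has 31 days; 31 − 27 = 4 → January 4, 1863.

January 4, 1863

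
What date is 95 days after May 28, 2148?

August 31, 2148

Advancing 95 days from May 28, 2148.
May has 31 days, so 31 − 28 = 3 days remain after May 28, 2148; 95 − 3 = 92 left.
June 2148 has 30 days: 92 − 30 = 62 left.
July 2148 has 31 days: 62 − 31 = 31 left.
31 days into August 2148 → August 31, 2148.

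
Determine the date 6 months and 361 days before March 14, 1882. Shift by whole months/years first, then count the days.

Counting back 6 months and 361 days from March 14, 1882: first the month/year part, then the days.
month 3 − 6 = -3, which is month 9 of year 1881 → September 1881.
Day 14 is valid in September, giving September 14, 1881.
Now subtract 361 days from September 14, 1881.
Going back 14 days from September 14, 1881 reaches the end of the previous month; 361 − 14 = 347 left.
August 1881 has 31 days: 347 − 31 = 316 left.
July 1881 has 31 days: 316 − 31 = 285 left.
June 1881 has 30 days: 285 − 30 = 255 left.
May 1881 has 31 days: 255 − 31 = 224 left.
April 1881 has 30 days: 224 − 30 = 194 left.
March 1881 has 31 days: 194 − 31 = 163 left.
February 1881 has 28 days (1881 is not a leap year): 163 − 28 = 135 left.
January 1881 has 31 days: 135 − 31 = 104 left.
December 1880 has 31 days: 104 − 31 = 73 left.
November 1880 has 30 days: 73 − 30 = 43 left.
October 1880 has 31 days: 43 − 31 = 12 left.
September 1880 has 30 days; 30 − 12 = 18 → September 18, 1880.

September 18, 1880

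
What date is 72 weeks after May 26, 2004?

Advancing 72 weeks = 504 days from May 26, 2004.
May has 31 days, so 31 − 26 = 5 days remain after May 26, 2004; 504 − 5 = 499 left.
June 2004 has 30 days: 499 − 30 = 469 left.
July 2004 has 31 days: 469 − 31 = 438 left.
August 2004 has 31 days: 438 − 31 = 407 left.
September 2004 has 30 days: 407 − 30 = 377 left.
October 2004 has 31 days: 377 − 31 = 346 left.
November 2004 has 30 days: 346 − 30 = 316 left.
December 2004 has 31 days: 316 − 31 = 285 left.
January 2005 has 31 days: 285 − 31 = 254 left.
February 2005 has 28 days (2005 is not a leap year): 254 − 28 = 226 left.
March 2005 has 31 days: 226 − 31 = 195 left.
April 2005 has 30 days: 195 − 30 = 165 left.
May 2005 has 31 days: 165 − 31 = 134 left.
June 2005 has 30 days: 134 − 30 = 104 left.
July 2005 has 31 days: 104 − 31 = 73 left.
August 2005 has 31 days: 73 − 31 = 42 left.
September 2005 has 30 days: 42 − 30 = 12 left.
12 days into October 2005 → October 12, 2005.

October 12, 2005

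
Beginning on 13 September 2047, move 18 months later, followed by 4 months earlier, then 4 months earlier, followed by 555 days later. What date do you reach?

Counting forward 18 months from September 13, 2047:
month 9 + 18 = 27, which is month 3 of year 2049 → March 2049.
Day 13 is valid in March, giving March 13, 2049.
Counting back 4 months from March 13, 2049:
month 3 − 4 = -1, which is month 11 of year 2048 → November 2048.
Day 13 is valid in November, giving November 13, 2048.
Subtracting 4 months from November 13, 2048:
month 11 − 4 = 7 → July 2048.
Day 13 is valid in July, giving July 13, 2048.
Advancing 555 days from July 13, 2048:
July has 31 days, so 31 − 13 = 18 days remain after July 13, 2048; 555 − 18 = 537 left.
August 2048 has 31 days: 537 − 31 = 506 left.
September 2048 has 30 days: 506 − 30 = 476 left.
October 2048 has 31 days: 476 − 31 = 445 left.
November 2048 has 30 days: 445 − 30 = 415 left.
December 2048 has 31 days: 415 − 31 = 384 left.
January 2049 has 31 days: 384 − 31 = 353 left.
February 2049 has 28 days (2049 is not a leap year): 353 − 28 = 325 left.
March 2049 has 31 days: 325 − 31 = 294 left.
April 2049 has 30 days: 294 − 30 = 264 left.
May 2049 has 31 days: 264 − 31 = 233 left.
June 2049 has 30 days: 233 − 30 = 203 left.
July 2049 has 31 days: 203 − 31 = 172 left.
August 2049 has 31 days: 172 − 31 = 141 left.
September 2049 has 30 days: 141 − 30 = 111 left.
October 2049 has 31 days: 111 − 31 = 80 left.
November 2049 has 30 days: 80 − 30 = 50 left.
December 2049 has 31 days: 50 − 31 = 19 left.
19 days into January 2050 → January 19, 2050.

January 19, 2050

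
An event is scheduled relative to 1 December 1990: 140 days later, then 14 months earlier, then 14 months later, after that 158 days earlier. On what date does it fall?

November 13, 1990

Adding 140 days from December 1, 1990:
December has 31 days, so 31 − 1 = 30 days remain after December 1, 1990; 140 − 30 = 110 left.
January 1991 has 31 days: 110 − 31 = 79 left.
February 1991 has 28 days (1991 is not a leap year): 79 − 28 = 51 left.
March 1991 has 31 days: 51 − 31 = 20 left.
20 days into April 1991 → April 20, 1991.
Subtracting 14 months from April 20, 1991:
month 4 − 14 = -10, which is month 2 of year 1990 → February 1990.
Day 20 is valid in February, giving February 20, 1990.
Counting forward 14 months from February 20, 1990:
month 2 + 14 = 16, which is month 4 of year 1991 → April 1991.
Day 20 is valid in April, giving April 20, 1991.
Going back 158 days from April 20, 1991:
Going back 20 days from April 20, 1991 reaches the end of the previous month; 158 − 20 = 138 left.
March 1991 has 31 days: 138 − 31 = 107 left.
February 1991 has 28 days (1991 is not a leap year): 107 − 28 = 79 left.
January 1991 has 31 days: 79 − 31 = 48 left.
December 1990 has 31 days: 48 − 31 = 17 left.
November 1990 has 30 days; 30 − 17 = 13 → November 13, 1990.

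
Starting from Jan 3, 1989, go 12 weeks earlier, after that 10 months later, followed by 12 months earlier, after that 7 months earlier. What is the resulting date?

Counting back 12 weeks (= 84 days) from January 3, 1989:
Going back 3 days from January 3, 1989 reaches the end of the previous month; 84 − 3 = 81 left.
December 1988 has 31 days: 81 − 31 = 50 left.
November 1988 has 30 days: 50 − 30 = 20 left.
October 1988 has 31 days; 31 − 20 = 11 → October 11, 1988.
Advancing 10 months from October 11, 1988:
month 10 + 10 = 20, which is month 8 of year 1989 → August 1989.
Day 11 is valid in August, giving August 11, 1989.
Subtracting 12 months from August 11, 1989:
month 8 − 12 = -4, which is month 8 of year 1988 → August 1988.
Day 11 is valid in August, giving August 11, 1988.
Subtracting 7 months from August 11, 1988:
month 8 − 7 = 1 → January 1988.
Day 11 is valid in January, giving January 11, 1988.

January 11, 1988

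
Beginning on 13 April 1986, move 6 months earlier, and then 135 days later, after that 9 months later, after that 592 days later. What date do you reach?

Subtracting 6 months from April 13, 1986:
month 4 − 6 = -2, which is month 10 of year 1985 → October 1985.
Day 13 is valid in October, giving October 13, 1985.
Advancing 135 days from October 13, 1985:
October has 31 days, so 31 − 13 = 18 days remain after October 13, 1985; 135 − 18 = 117 left.
November 1985 has 30 days: 117 − 30 = 87 left.
December 1985 has 31 days: 87 − 31 = 56 left.
January 1986 has 31 days: 56 − 31 = 25 left.
25 days into February 1986 → February 25, 1986.
Counting forward 9 months from February 25, 1986:
month 2 + 9 = 11 → November 1986.
Day 25 is valid in November, giving November 25, 1986.
Advancing 592 days from November 25, 1986:
November has 30 days, so 30 − 25 = 5 days remain after November 25, 1986; 592 − 5 = 587 left.
December 1986 has 31 days: 587 − 31 = 556 left.
January 1987 has 31 days: 556 − 31 = 525 left.
February 1987 has 28 days (1987 is not a leap year): 525 − 28 = 497 left.
March 1987 has 31 days: 497 − 31 = 466 left.
April 1987 has 30 days: 466 − 30 = 436 left.
May 1987 has 31 days: 436 − 31 = 405 left.
June 1987 has 30 days: 405 − 30 = 375 left.
July 1987 has 31 days: 375 − 31 = 344 left.
August 1987 has 31 days: 344 − 31 = 313 left.
September 1987 has 30 days: 313 − 30 = 283 left.
October 1987 has 31 days: 283 − 31 = 252 left.
November 1987 has 30 days: 252 − 30 = 222 left.
December 1987 has 31 days: 222 − 31 = 191 left.
January 1988 has 31 days: 191 − 31 = 160 left.
February 1988 has 29 days (1988 is a leap year): 160 − 29 = 131 left.
March 1988 has 31 days: 131 − 31 = 100 left.
April 1988 has 30 days: 100 − 30 = 70 left.
May 1988 has 31 days: 70 − 31 = 39 left.
June 1988 has 30 days: 39 − 30 = 9 left.
9 days into July 1988 → July 9, 1988.

July 9, 1988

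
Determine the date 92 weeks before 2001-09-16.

December 12, 1999

Counting back 92 weeks = 644 days from September 16, 2001.
Going back 16 days from September 16, 2001 reaches the end of the previous month; 644 − 16 = 628 left.
August 2001 has 31 days: 628 − 31 = 597 left.
July 2001 has 31 days: 597 − 31 = 566 left.
June 2001 has 30 days: 566 − 30 = 536 left.
May 2001 has 31 days: 536 − 31 = 505 left.
April 2001 has 30 days: 505 − 30 = 475 left.
March 2001 has 31 days: 475 − 31 = 444 left.
February 2001 has 28 days (2001 is not a leap year): 444 − 28 = 416 left.
January 2001 has 31 days: 416 − 31 = 385 left.
December 2000 has 31 days: 385 − 31 = 354 left.
November 2000 has 30 days: 354 − 30 = 324 left.
October 2000 has 31 days: 324 − 31 = 293 left.
September 2000 has 30 days: 293 − 30 = 263 left.
August 2000 has 31 days: 263 − 31 = 232 left.
July 2000 has 31 days: 232 − 31 = 201 left.
June 2000 has 30 days: 201 − 30 = 171 left.
May 2000 has 31 days: 171 − 31 = 140 left.
April 2000 has 30 days: 140 − 30 = 110 left.
March 2000 has 31 days: 110 − 31 = 79 left.
February 2000 has 29 days (2000 is a leap year (divisible by 400)): 79 − 29 = 50 left.
January 2000 has 31 days: 50 − 31 = 19 left.
December 1999 has 31 days; 31 − 19 = 12 → December 12, 1999.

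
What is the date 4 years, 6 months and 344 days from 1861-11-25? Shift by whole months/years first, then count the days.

May 4, 1867

Counting forward 4 years, 6 months and 344 days from November 25, 1861: first the month/year part, then the days.
+4 years → 1865; month 11 + 6 = 17, which is month 5 of year 1866 → May 1866.
Day 25 is valid in May, giving May 25, 1866.
Now add 344 days from May 25, 1866.
May has 31 days, so 31 − 25 = 6 days remain after May 25, 1866; 344 − 6 = 338 left.
June 1866 has 30 days: 338 − 30 = 308 left.
July 1866 has 31 days: 308 − 31 = 277 left.
August 1866 has 31 days: 277 − 31 = 246 left.
September 1866 has 30 days: 246 − 30 = 216 left.
October 1866 has 31 days: 216 − 31 = 185 left.
November 1866 has 30 days: 185 − 30 = 155 left.
December 1866 has 31 days: 155 − 31 = 124 left.
January 1867 has 31 days: 124 − 31 = 93 left.
February 1867 has 28 days (1867 is not a leap year): 93 − 28 = 65 left.
March 1867 has 31 days: 65 − 31 = 34 left.
April 1867 has 30 days: 34 − 30 = 4 left.
4 days into May 1867 → May 4, 1867.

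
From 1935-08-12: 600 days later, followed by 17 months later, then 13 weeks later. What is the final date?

December 3, 1938

Advancing 600 days from August 12, 1935:
August has 31 days, so 31 − 12 = 19 days remain after August 12, 1935; 600 − 19 = 581 left.
September 1935 has 30 days: 581 − 30 = 551 left.
October 1935 has 31 days: 551 − 31 = 520 left.
November 1935 has 30 days: 520 − 30 = 490 left.
December 1935 has 31 days: 490 − 31 = 459 left.
January 1936 has 31 days: 459 − 31 = 428 left.
February 1936 has 29 days (1936 is a leap year): 428 − 29 = 399 left.
March 1936 has 31 days: 399 − 31 = 368 left.
April 1936 has 30 days: 368 − 30 = 338 left.
May 1936 has 31 days: 338 − 31 = 307 left.
June 1936 has 30 days: 307 − 30 = 277 left.
July 1936 has 31 days: 277 − 31 = 246 left.
August 1936 has 31 days: 246 − 31 = 215 left.
September 1936 has 30 days: 215 − 30 = 185 left.
October 1936 has 31 days: 185 − 31 = 154 left.
November 1936 has 30 days: 154 − 30 = 124 left.
December 1936 has 31 days: 124 − 31 = 93 left.
January 1937 has 31 days: 93 − 31 = 62 left.
February 1937 has 28 days (1937 is not a leap year): 62 − 28 = 34 left.
March 1937 has 31 days: 34 − 31 = 3 left.
3 days into April 1937 → April 3, 1937.
Counting forward 17 months from April 3, 1937:
month 4 + 17 = 21, which is month 9 of year 1938 → September 1938.
Day 3 is valid in September, giving September 3, 1938.
Adding 13 weeks (= 91 days) from September 3, 1938:
September has 30 days, so 30 − 3 = 27 days remain after September 3, 1938; 91 − 27 = 64 left.
October 1938 has 31 days: 64 − 31 = 33 left.
November 1938 has 30 days: 33 − 30 = 3 left.
3 days into December 1938 → December 3, 1938.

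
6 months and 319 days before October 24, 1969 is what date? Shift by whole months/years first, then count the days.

Counting back 6 months and 319 days from October 24, 1969: first the month/year part, then the days.
month 10 − 6 = 4 → April 1969.
Day 24 is valid in April, giving April 24, 1969.
Now subtract 319 days from April 24, 1969.
Going back 24 days from April 24, 1969 reaches the end of the previous month; 319 − 24 = 295 left.
March 1969 has 31 days: 295 − 31 = 264 left.
February 1969 has 28 days (1969 is not a leap year): 264 − 28 = 236 left.
January 1969 has 31 days: 236 − 31 = 205 left.
December 1968 has 31 days: 205 − 31 = 174 left.
November 1968 has 30 days: 174 − 30 = 144 left.
October 1968 has 31 days: 144 − 31 = 113 left.
September 1968 has 30 days: 113 − 30 = 83 left.
August 1968 has 31 days: 83 − 31 = 52 left.
July 1968 has 31 days: 52 − 31 = 21 left.
June 1968 has 30 days; 30 − 21 = 9 → June 9, 1968.

June 9, 1968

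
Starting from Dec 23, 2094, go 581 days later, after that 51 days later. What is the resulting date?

Adding 581 days from December 23, 2094:
December has 31 days, so 31 − 23 = 8 days remain after December 23, 2094; 581 − 8 = 573 left.
January 2095 has 31 days: 573 − 31 = 542 left.
February 2095 has 28 days (2095 is not a leap year): 542 − 28 = 514 left.
March 2095 has 31 days: 514 − 31 = 483 left.
April 2095 has 30 days: 483 − 30 = 453 left.
May 2095 has 31 days: 453 − 31 = 422 left.
June 2095 has 30 days: 422 − 30 = 392 left.
July 2095 has 31 days: 392 − 31 = 361 left.
August 2095 has 31 days: 361 − 31 = 330 left.
September 2095 has 30 days: 330 − 30 = 300 left.
October 2095 has 31 days: 300 − 31 = 269 left.
November 2095 has 30 days: 269 − 30 = 239 left.
December 2095 has 31 days: 239 − 31 = 208 left.
January 2096 has 31 days: 208 − 31 = 177 left.
February 2096 has 29 days (2096 is a leap year): 177 − 29 = 148 left.
March 2096 has 31 days: 148 − 31 = 117 left.
April 2096 has 30 days: 117 − 30 = 87 left.
May 2096 has 31 days: 87 − 31 = 56 left.
June 2096 has 30 days: 56 − 30 = 26 left.
26 days into July 2096 → July 26, 2096.
Counting forward 51 days from July 26, 2096:
July has 31 days, so 31 − 26 = 5 days remain after July 26, 2096; 51 − 5 = 46 left.
August 2096 has 31 days: 46 − 31 = 15 left.
15 days into September 2096 → September 15, 2096.

September 15, 2096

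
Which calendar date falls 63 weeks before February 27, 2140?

December 13, 2138

Subtracting 63 weeks = 441 days from February 27, 2140.
Going back 27 days from February 27, 2140 reaches the end of the previous month; 441 − 27 = 414 left.
January 2140 has 31 days: 414 − 31 = 383 left.
December 2139 has 31 days: 383 − 31 = 352 left.
November 2139 has 30 days: 352 − 30 = 322 left.
October 2139 has 31 days: 322 − 31 = 291 left.
September 2139 has 30 days: 291 − 30 = 261 left.
August 2139 has 31 days: 261 − 31 = 230 left.
July 2139 has 31 days: 230 − 31 = 199 left.
June 2139 has 30 days: 199 − 30 = 169 left.
May 2139 has 31 days: 169 − 31 = 138 left.
April 2139 has 30 days: 138 − 30 = 108 left.
March 2139 has 31 days: 108 − 31 = 77 left.
February 2139 has 28 days (2139 is not a leap year): 77 − 28 = 49 left.
January 2139 has 31 days: 49 − 31 = 18 left.
December 2138 has 31 days; 31 − 18 = 13 → December 13, 2138.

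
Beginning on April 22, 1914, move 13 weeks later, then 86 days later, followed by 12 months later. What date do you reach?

Counting forward 13 weeks (= 91 days) from April 22, 1914:
April has 30 days, so 30 − 22 = 8 days remain after April 22, 1914; 91 − 8 = 83 left.
May 1914 has 31 days: 83 − 31 = 52 left.
June 1914 has 30 days: 52 − 30 = 22 left.
22 days into July 1914 → July 22, 1914.
Advancing 86 days from July 22, 1914:
July has 31 days, so 31 − 22 = 9 days remain after July 22, 1914; 86 − 9 = 77 left.
August 1914 has 31 days: 77 − 31 = 46 left.
September 1914 has 30 days: 46 − 30 = 16 left.
16 days into October 1914 → October 16, 1914.
Advancing 12 months from October 16, 1914:
month 10 + 12 = 22, which is month 10 of year 1915 → October 1915.
Day 16 is valid in October, giving October 16, 1915.

October 16, 1915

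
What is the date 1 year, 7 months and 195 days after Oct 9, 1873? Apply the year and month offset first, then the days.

November 20, 1875

Adding 1 year, 7 months and 195 days from October 9, 1873: first the month/year part, then the days.
+1 year → 1874; month 10 + 7 = 17, which is month 5 of year 1875 → May 1875.
Day 9 is valid in May, giving May 9, 1875.
Now add 195 days from May 9, 1875.
May has 31 days, so 31 − 9 = 22 days remain after May 9, 1875; 195 − 22 = 173 left.
June 1875 has 30 days: 173 − 30 = 143 left.
July 1875 has 31 days: 143 − 31 = 112 left.
August 1875 has 31 days: 112 − 31 = 81 left.
September 1875 has 30 days: 81 − 30 = 51 left.
October 1875 has 31 days: 51 − 31 = 20 left.
20 days into November 1875 → November 20, 1875.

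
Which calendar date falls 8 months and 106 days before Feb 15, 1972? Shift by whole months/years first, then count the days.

March 1, 1971

Subtracting 8 months and 106 days from February 15, 1972: first the month/year part, then the days.
month 2 − 8 = -6, which is month 6 of year 1971 → June 1971.
Day 15 is valid in June, giving June 15, 1971.
Now subtract 106 days from June 15, 1971.
Going back 15 days from June 15, 1971 reaches the end of the previous month; 106 − 15 = 91 left.
May 1971 has 31 days: 91 − 31 = 60 left.
April 1971 has 30 days: 60 − 30 = 30 left.
March 1971 has 31 days; 31 − 30 = 1 → March 1, 1971.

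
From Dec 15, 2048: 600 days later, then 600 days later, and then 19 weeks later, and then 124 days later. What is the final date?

December 11, 2052

Adding 600 days from December 15, 2048:
December has 31 days, so 31 − 15 = 16 days remain after December 15, 2048; 600 − 16 = 584 left.
January 2049 has 31 days: 584 − 31 = 553 left.
February 2049 has 28 days (2049 is not a leap year): 553 − 28 = 525 left.
March 2049 has 31 days: 525 − 31 = 494 left.
April 2049 has 30 days: 494 − 30 = 464 left.
May 2049 has 31 days: 464 − 31 = 433 left.
June 2049 has 30 days: 433 − 30 = 403 left.
July 2049 has 31 days: 403 − 31 = 372 left.
August 2049 has 31 days: 372 − 31 = 341 left.
September 2049 has 30 days: 341 − 30 = 311 left.
October 2049 has 31 days: 311 − 31 = 280 left.
November 2049 has 30 days: 280 − 30 = 250 left.
December 2049 has 31 days: 250 − 31 = 219 left.
January 2050 has 31 days: 219 − 31 = 188 left.
February 2050 has 28 days (2050 is not a leap year): 188 − 28 = 160 left.
March 2050 has 31 days: 160 − 31 = 129 left.
April 2050 has 30 days: 129 − 30 = 99 left.
May 2050 has 31 days: 99 − 31 = 68 left.
June 2050 has 30 days: 68 − 30 = 38 left.
July 2050 has 31 days: 38 − 31 = 7 left.
7 days into August 2050 → August 7, 2050.
Adding 600 days from August 7, 2050:
August has 31 days, so 31 − 7 = 24 days remain after August 7, 2050; 600 − 24 = 576 left.
September 2050 has 30 days: 576 − 30 = 546 left.
October 2050 has 31 days: 546 − 31 = 515 left.
November 2050 has 30 days: 515 − 30 = 485 left.
December 2050 has 31 days: 485 − 31 = 454 left.
January 2051 has 31 days: 454 − 31 = 423 left.
February 2051 has 28 days (2051 is not a leap year): 423 − 28 = 395 left.
March 2051 has 31 days: 395 − 31 = 364 left.
April 2051 has 30 days: 364 − 30 = 334 left.
May 2051 has 31 days: 334 − 31 = 303 left.
June 2051 has 30 days: 303 − 30 = 273 left.
July 2051 has 31 days: 273 − 31 = 242 left.
August 2051 has 31 days: 242 − 31 = 211 left.
September 2051 has 30 days: 211 − 30 = 181 left.
October 2051 has 31 days: 181 − 31 = 150 left.
November 2051 has 30 days: 150 − 30 = 120 left.
December 2051 has 31 days: 120 − 31 = 89 left.
January 2052 has 31 days: 89 − 31 = 58 left.
February 2052 has 29 days (2052 is a leap year): 58 − 29 = 29 left.
29 days into March 2052 → March 29, 2052.
Adding 19 weeks (= 133 days) from March 29, 2052:
March has 31 days, so 31 − 29 = 2 days remain after March 29, 2052; 133 − 2 = 131 left.
April 2052 has 30 days: 131 − 30 = 101 left.
May 2052 has 31 days: 101 − 31 = 70 left.
June 2052 has 30 days: 70 − 30 = 40 left.
July 2052 has 31 days: 40 − 31 = 9 left.
9 days into August 2052 → August 9, 2052.
Adding 124 days from August 9, 2052:
August has 31 days, so 31 − 9 = 22 days remain after August 9, 2052; 124 − 22 = 102 left.
September 2052 has 30 days: 102 − 30 = 72 left.
October 2052 has 31 days: 72 − 31 = 41 left.
November 2052 has 30 days: 41 − 30 = 11 left.
11 days into December 2052 → December 11, 2052.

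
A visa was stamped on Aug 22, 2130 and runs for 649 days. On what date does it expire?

Adding 649 days from August 22, 2130.
August has 31 days, so 31 − 22 = 9 days remain after August 22, 2130; 649 − 9 = 640 left.
September 2130 has 30 days: 640 − 30 = 610 left.
October 2130 has 31 days: 610 − 31 = 579 left.
November 2130 has 30 days: 579 − 30 = 549 left.
December 2130 has 31 days: 549 − 31 = 518 left.
January 2131 has 31 days: 518 − 31 = 487 left.
February 2131 has 28 days (2131 is not a leap year): 487 − 28 = 459 left.
March 2131 has 31 days: 459 − 31 = 428 left.
April 2131 has 30 days: 428 − 30 = 398 left.
May 2131 has 31 days: 398 − 31 = 367 left.
June 2131 has 30 days: 367 − 30 = 337 left.
July 2131 has 31 days: 337 − 31 = 306 left.
August 2131 has 31 days: 306 − 31 = 275 left.
September 2131 has 30 days: 275 − 30 = 245 left.
October 2131 has 31 days: 245 − 31 = 214 left.
November 2131 has 30 days: 214 − 30 = 184 left.
December 2131 has 31 days: 184 − 31 = 153 left.
January 2132 has 31 days: 153 − 31 = 122 left.
February 2132 has 29 days (2132 is a leap year): 122 − 29 = 93 left.
March 2132 has 31 days: 93 − 31 = 62 left.
April 2132 has 30 days: 62 − 30 = 32 left.
May 2132 has 31 days: 32 − 31 = 1 left.
1 day into June 2132 → June 1, 2132.

June 1, 2132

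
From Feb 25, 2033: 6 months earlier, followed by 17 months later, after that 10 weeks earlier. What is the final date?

November 16, 2033

Counting back 6 months from February 25, 2033:
month 2 − 6 = -4, which is month 8 of year 2032 → August 2032.
Day 25 is valid in August, giving August 25, 2032.
Counting forward 17 months from August 25, 2032:
month 8 + 17 = 25, which is month 1 of year 2034 → January 2034.
Day 25 is valid in January, giving January 25, 2034.
Going back 10 weeks (= 70 days) from January 25, 2034:
Going back 25 days from January 25, 2034 reaches the end of the previous month; 70 − 25 = 45 left.
December 2033 has 31 days: 45 − 31 = 14 left.
November 2033 has 30 days; 30 − 14 = 16 → November 16, 2033.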